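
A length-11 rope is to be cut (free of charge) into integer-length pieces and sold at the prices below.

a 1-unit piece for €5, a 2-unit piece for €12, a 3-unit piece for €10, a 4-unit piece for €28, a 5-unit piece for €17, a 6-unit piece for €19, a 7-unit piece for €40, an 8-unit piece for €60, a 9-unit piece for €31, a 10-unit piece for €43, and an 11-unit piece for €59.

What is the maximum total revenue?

77

Let r[k] be the best obtainable value from length k. For each k, try every first piece i and keep the best of price[i] + r[k−i].
r[1] = 5
r[2] = max(5+5, 12+0) = 12
r[3] = max(5+12, 12+5, 10+0) = 17
r[4] = max(5+17, 12+12, 10+5, 28+0) = 28
r[5] = max(5+28, 12+17, 10+12, 28+5, 17+0) = 33
r[6] = max(5+33, 12+28, 10+17, 28+12, 17+5, 19+0) = 40
r[7] = max(5+40, 12+33, 10+28, …, 19+5, 40+0) = 45
r[8] = max(5+45, 12+40, 10+33, …, 40+5, 60+0) = 60
r[9] = max(5+60, 12+45, 10+40, …, 60+5, 31+0) = 65
r[10] = max(5+65, 12+60, 10+45, …, 31+5, 43+0) = 72
r[11] = max(5+72, 12+65, 10+60, …, 43+5, 59+0) = 77
One optimal cutting: 8 + 2 + 1 → €60 + €12 + €5 = €77.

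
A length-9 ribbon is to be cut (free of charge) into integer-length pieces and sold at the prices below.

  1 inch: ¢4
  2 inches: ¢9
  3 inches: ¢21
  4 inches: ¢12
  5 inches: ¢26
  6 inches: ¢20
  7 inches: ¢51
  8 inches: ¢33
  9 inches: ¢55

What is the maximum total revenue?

Build v[k] bottom-up: v[k] = max over allowed piece i of (p[i] + v[k−i]).
v[1] = 4
v[2] = 9
v[3] = 21
v[4] = 25  (first piece 1, then v[3]=21)
v[5] = 30  (first piece 2, then v[3]=21)
v[6] = 42  (first piece 3, then v[3]=21)
v[7] = 51
v[8] = 55  (first piece 1, then v[7]=51)
v[9] = 63  (first piece 3, then v[6]=42)
One optimal cutting: 3 + 3 + 3 → ¢21 + ¢21 + ¢21 = ¢63.

63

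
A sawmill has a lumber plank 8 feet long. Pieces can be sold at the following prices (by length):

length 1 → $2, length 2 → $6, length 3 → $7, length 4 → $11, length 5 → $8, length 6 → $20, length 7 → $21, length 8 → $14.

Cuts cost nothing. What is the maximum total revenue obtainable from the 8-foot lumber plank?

Consider every possible first cut. R[k] is the best of p[i]+R[k−i] over all sellable i≤k.
R[1] = 2
R[2] = 6
R[3] = 8  (first piece 1, then R[2]=6)
R[4] = 12  (first piece 2, then R[2]=6)
R[5] = 14  (first piece 1, then R[4]=12)
R[6] = 20
R[7] = 22  (first piece 1, then R[6]=20)
R[8] = 26  (first piece 2, then R[6]=20)
One optimal cutting: 6 + 2 → $20 + $6 = $26.

26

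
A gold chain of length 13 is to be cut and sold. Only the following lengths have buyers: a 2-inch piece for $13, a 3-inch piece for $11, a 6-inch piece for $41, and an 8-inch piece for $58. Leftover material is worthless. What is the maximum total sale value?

84

Build r[k] bottom-up: r[k] = max over allowed piece i of (p[i] + r[k−i]).
r[1] = 0
r[2] = 13
r[3] = 13
r[4] = 26  (first piece 2, then r[2]=13)
r[5] = 26
r[6] = 41
r[7] = 41
r[8] = 58
r[9] = 58
r[10] = 71  (first piece 2, then r[8]=58)
r[11] = 71
r[12] = 84  (first piece 2, then r[10]=71)
r[13] = 84
One optimal cutting: pieces 8 + 2 + 2 with 1 inch of scrap → $84.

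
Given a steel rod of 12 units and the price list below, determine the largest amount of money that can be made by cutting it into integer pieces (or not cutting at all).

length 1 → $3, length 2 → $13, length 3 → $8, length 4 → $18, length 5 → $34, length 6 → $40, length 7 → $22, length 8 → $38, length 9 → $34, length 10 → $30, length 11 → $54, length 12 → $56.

81

Consider every possible first cut. R[k] is the best of p[i]+R[k−i] over all sellable i≤k.
R[1] = 3
R[2] = max(3+3, 13+0) = 13
R[3] = max(3+13, 13+3, 8+0) = 16
R[4] = max(3+16, 13+13, 8+3, 18+0) = 26
R[5] = max(3+26, 13+16, 8+13, 18+3, 34+0) = 34
R[6] = max(3+34, 13+26, 8+16, 18+13, 34+3, 40+0) = 40
R[7] = max(3+40, 13+34, 8+26, …, 40+3, 22+0) = 47
R[8] = max(3+47, 13+40, 8+34, …, 22+3, 38+0) = 53
R[9] = max(3+53, 13+47, 8+40, …, 38+3, 34+0) = 60
R[10] = max(3+60, 13+53, 8+47, …, 34+3, 30+0) = 68
R[11] = max(3+68, 13+60, 8+53, …, 30+3, 54+0) = 74
R[12] = max(3+74, 13+68, 8+60, …, 54+3, 56+0) = 81
One optimal cutting: 5 + 5 + 2 → $34 + $34 + $13 = $81.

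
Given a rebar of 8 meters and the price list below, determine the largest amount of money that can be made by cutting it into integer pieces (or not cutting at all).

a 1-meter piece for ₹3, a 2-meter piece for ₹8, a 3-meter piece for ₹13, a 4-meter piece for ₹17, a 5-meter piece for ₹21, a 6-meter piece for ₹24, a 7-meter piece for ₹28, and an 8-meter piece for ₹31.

Consider every possible first cut. R[k] is the best of p[i]+R[k−i] over all sellable i≤k.
R[1] = 3
R[2] = 8
R[3] = 13
R[4] = 17
R[5] = 21  (first piece 2, then R[3]=13)
R[6] = 26  (first piece 3, then R[3]=13)
R[7] = 30  (first piece 3, then R[4]=17)
R[8] = 34  (first piece 2, then R[6]=26)
One optimal cutting: 3 + 3 + 2 → ₹13 + ₹13 + ₹8 = ₹34.

34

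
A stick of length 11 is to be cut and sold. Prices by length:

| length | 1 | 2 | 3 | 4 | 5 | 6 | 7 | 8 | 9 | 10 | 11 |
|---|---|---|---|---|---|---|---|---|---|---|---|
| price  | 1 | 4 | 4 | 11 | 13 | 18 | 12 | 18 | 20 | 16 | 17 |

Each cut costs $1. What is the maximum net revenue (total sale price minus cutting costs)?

30

Build r[k] bottom-up: r[k] = max over allowed piece i of (p[i] + r[k−i]) − 1 per cut.
r[1] = 1
r[2] = max(1+1-1, 4+0) = 4
r[3] = max(1+4-1, 4+1-1, 4+0) = 4
r[4] = max(1+4-1, 4+4-1, 4+1-1, 11+0) = 11
r[5] = max(1+11-1, 4+4-1, 4+4-1, 11+1-1, 13+0) = 13
r[6] = max(1+13-1, 4+11-1, 4+4-1, 11+4-1, 13+1-1, 18+0) = 18
r[7] = max(1+18-1, 4+13-1, 4+11-1, …, 18+1-1, 12+0) = 18
r[8] = max(1+18-1, 4+18-1, 4+13-1, …, 12+1-1, 18+0) = 21
r[9] = max(1+21-1, 4+18-1, 4+18-1, …, 18+1-1, 20+0) = 23
r[10] = max(1+23-1, 4+21-1, 4+18-1, …, 20+1-1, 16+0) = 28
r[11] = max(1+28-1, 4+23-1, 4+21-1, …, 16+1-1, 17+0) = 30
One optimal plan: pieces 6 + 5 (1 cut) → $31 − $1 = $30.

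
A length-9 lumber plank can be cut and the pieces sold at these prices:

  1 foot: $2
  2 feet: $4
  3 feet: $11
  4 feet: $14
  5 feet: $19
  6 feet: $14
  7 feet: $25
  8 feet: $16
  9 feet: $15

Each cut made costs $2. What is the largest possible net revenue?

31

Consider every possible first cut. net[k] is the best of p[i]+net[k−i] over all sellable i≤k, charging 2 whenever i<k.
net[1] = 2
net[2] = max(2+2-2, 4+0) = 4
net[3] = max(2+4-2, 4+2-2, 11+0) = 11
net[4] = max(2+11-2, 4+4-2, 11+2-2, 14+0) = 14
net[5] = max(2+14-2, 4+11-2, 11+4-2, 14+2-2, 19+0) = 19
net[6] = max(2+19-2, 4+14-2, 11+11-2, 14+4-2, 19+2-2, 14+0) = 20
net[7] = max(2+20-2, 4+19-2, 11+14-2, …, 14+2-2, 25+0) = 25
net[8] = max(2+25-2, 4+20-2, 11+19-2, …, 25+2-2, 16+0) = 28
net[9] = max(2+28-2, 4+25-2, 11+20-2, …, 16+2-2, 15+0) = 31
One optimal plan: pieces 5 + 4 (1 cut) → $33 − $2 = $31.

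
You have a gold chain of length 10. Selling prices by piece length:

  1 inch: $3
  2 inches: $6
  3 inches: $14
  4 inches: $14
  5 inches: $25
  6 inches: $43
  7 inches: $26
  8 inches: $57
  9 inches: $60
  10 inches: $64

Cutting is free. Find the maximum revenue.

Consider every possible first cut. R[k] is the best of p[i]+R[k−i] over all sellable i≤k.
R[1] = 3
R[2] = max(3+3, 6+0) = 6
R[3] = max(3+6, 6+3, 14+0) = 14
R[4] = max(3+14, 6+6, 14+3, 14+0) = 17
R[5] = max(3+17, 6+14, 14+6, 14+3, 25+0) = 25
R[6] = max(3+25, 6+17, 14+14, 14+6, 25+3, 43+0) = 43
R[7] = max(3+43, 6+25, 14+17, …, 43+3, 26+0) = 46
R[8] = max(3+46, 6+43, 14+25, …, 26+3, 57+0) = 57
R[9] = max(3+57, 6+46, 14+43, …, 57+3, 60+0) = 60
R[10] = max(3+60, 6+57, 14+46, …, 60+3, 64+0) = 64
Best is to sell the whole 10-inch piece uncut for $64.

64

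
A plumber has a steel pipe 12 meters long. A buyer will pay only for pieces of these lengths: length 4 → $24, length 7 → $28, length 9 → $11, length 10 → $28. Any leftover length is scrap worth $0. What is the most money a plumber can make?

72

Consider every possible first cut. f[k] is the best of p[i]+f[k−i] over all sellable i≤k.
f[1] = 0
f[2] = 0
f[3] = 0
f[4] = 24
f[5] = 24
f[6] = 24
f[7] = 28
f[8] = 48  (first piece 4, then f[4]=24)
f[9] = 48
f[10] = 48
f[11] = 52  (first piece 4, then f[7]=28)
f[12] = 72  (first piece 4, then f[8]=48)
One optimal cutting: 4 + 4 + 4 → $72.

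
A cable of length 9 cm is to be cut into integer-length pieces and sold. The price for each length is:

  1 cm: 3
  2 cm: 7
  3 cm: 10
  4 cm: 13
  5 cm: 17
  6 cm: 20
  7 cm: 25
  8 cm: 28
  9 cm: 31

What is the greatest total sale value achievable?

Let R[k] be the best obtainable value from length k. For each k, try every first piece i and keep the best of price[i] + R[k−i].
R[1] = 3
R[2] = max(3+3, 7+0) = 7
R[3] = max(3+7, 7+3, 10+0) = 10
R[4] = max(3+10, 7+7, 10+3, 13+0) = 14
R[5] = max(3+14, 7+10, 10+7, 13+3, 17+0) = 17
R[6] = max(3+17, 7+14, 10+10, 13+7, 17+3, 20+0) = 21
R[7] = max(3+21, 7+17, 10+14, …, 20+3, 25+0) = 25
R[8] = max(3+25, 7+21, 10+17, …, 25+3, 28+0) = 28
R[9] = max(3+28, 7+25, 10+21, …, 28+3, 31+0) = 32
One optimal cutting: 7 + 2 → 25 + 7 = 32.

32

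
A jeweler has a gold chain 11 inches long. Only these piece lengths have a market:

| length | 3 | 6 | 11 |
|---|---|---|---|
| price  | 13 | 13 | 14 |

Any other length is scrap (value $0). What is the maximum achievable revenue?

39

Build r[k] bottom-up: r[k] = max over allowed piece i of (p[i] + r[k−i]).
r[1] = 0
r[2] = 0
r[3] = 13
r[4] = 13
r[5] = 13
r[6] = max(13+13, 13+0) = 26
r[7] = max(13+13, 13+0) = 26
r[8] = max(13+13, 13+0) = 26
r[9] = max(13+26, 13+13) = 39
r[10] = max(13+26, 13+13) = 39
r[11] = max(13+26, 13+13, 14+0) = 39
One optimal cutting: pieces 3 + 3 + 3 with 2 inches of scrap → $39.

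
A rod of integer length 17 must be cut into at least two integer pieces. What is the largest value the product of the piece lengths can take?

486

Define g[k] = max over 1≤i<k of i · max(k−i, g[k−i]); the inner max lets the remainder stay uncut if that's better.
g[2] = 1×max(1,0) = 1×1 = 1
g[3] = 1×max(2,1) = 1×2 = 2
g[4] = 2×max(2,1) = 2×2 = 4
g[5] = 2×max(3,2) = 2×3 = 6
g[6] = 3×max(3,2) = 3×3 = 9
g[7] = 2×max(5,6) = 2×6 = 12
g[8] = 2×max(6,9) = 2×9 = 18
g[9] = 3×max(6,9) = 3×9 = 27
g[10] = 2×max(8,18) = 2×18 = 36
g[11] = 2×max(9,27) = 2×27 = 54
g[12] = 3×max(9,27) = 3×27 = 81
g[13] = 2×max(11,54) = 2×54 = 108
g[14] = 2×max(12,81) = 2×81 = 162
g[15] = 3×max(12,81) = 3×81 = 243
g[16] = 2×max(14,162) = 2×162 = 324
g[17] = 2×max(15,243) = 2×243 = 486
One optimal split: 3 + 3 + 3 + 3 + 3 + 2; product 3×3×3×3×3×2 = 486.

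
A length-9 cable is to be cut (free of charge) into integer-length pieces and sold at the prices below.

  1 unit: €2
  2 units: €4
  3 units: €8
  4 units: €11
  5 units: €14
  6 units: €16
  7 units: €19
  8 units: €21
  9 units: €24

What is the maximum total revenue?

Build best[k] bottom-up: best[k] = max over allowed piece i of (p[i] + best[k−i]).
best[1] = 2
best[2] = 4  (first piece 1, then best[1]=2)
best[3] = 8
best[4] = 11
best[5] = 14
best[6] = 16  (first piece 1, then best[5]=14)
best[7] = 19  (first piece 3, then best[4]=11)
best[8] = 22  (first piece 3, then best[5]=14)
best[9] = 25  (first piece 4, then best[5]=14)
One optimal cutting: 5 + 4 → €14 + €11 = €25.

25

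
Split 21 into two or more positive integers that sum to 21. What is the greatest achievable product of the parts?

2187

Define P[k] = max over 1≤i<k of i · max(k−i, P[k−i]); the inner max lets the remainder stay uncut if that's better.
Small cases: P[2]=1, P[3]=2, P[4]=4, P[5]=6, P[6]=9, P[7]=12, P[8]=18, P[9]=27, P[10]=36, P[11]=54, P[12]=81, P[13]=108, P[14]=162, P[15]=243.
P[16] = 2*max(14,162) = 2*162 = 324
P[17] = 2*max(15,243) = 2*243 = 486
P[18] = 3*max(15,243) = 3*243 = 729
P[19] = 2*max(17,486) = 2*486 = 972
P[20] = 2*max(18,729) = 2*729 = 1458
P[21] = 3*max(18,729) = 3*729 = 2187
One optimal split: 3 + 3 + 3 + 3 + 3 + 3 + 3; product 3*3*3*3*3*3*3 = 2187.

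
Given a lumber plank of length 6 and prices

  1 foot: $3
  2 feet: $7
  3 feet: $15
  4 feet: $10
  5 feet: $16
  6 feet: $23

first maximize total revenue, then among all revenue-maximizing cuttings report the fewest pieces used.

Build r[k] bottom-up: r[k] = max over allowed piece i of (p[i] + r[k−i]).
r[1] = 3
r[2] = 7
r[3] = 15
r[4] = 18  (first piece 1, then r[3]=15)
r[5] = 22  (first piece 2, then r[3]=15)
r[6] = 30  (first piece 3, then r[3]=15)
Maximum revenue is $30.
Now minimize piece count subject to staying optimal: for each k, pieces[k] = 1 + min over i with p[i]+r[k−i]=r[k] of pieces[k−i].
pieces[3] = 1
pieces[4] = 2
pieces[5] = 2
pieces[6] = 2

2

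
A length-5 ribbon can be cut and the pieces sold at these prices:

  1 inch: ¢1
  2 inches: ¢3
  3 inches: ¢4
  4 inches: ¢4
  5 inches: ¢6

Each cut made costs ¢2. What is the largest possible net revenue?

6

Consider every possible first cut. r[k] is the best of p[i]+r[k−i] over all sellable i≤k, charging 2 whenever i<k.
r[1] = 1
r[2] = max(1+1-2, 3+0) = 3
r[3] = max(1+3-2, 3+1-2, 4+0) = 4
r[4] = max(1+4-2, 3+3-2, 4+1-2, 4+0) = 4
r[5] = max(1+4-2, 3+4-2, 4+3-2, 4+1-2, 6+0) = 6
Best is to make no cuts and sell whole for ¢6.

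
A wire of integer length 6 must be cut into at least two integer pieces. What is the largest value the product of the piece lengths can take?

Let P[k] be the best product for length k (with at least one cut). For each first piece i, the rest contributes max(k−i, P[k−i]).
P[2] = 1*max(1,0) = 1*1 = 1
P[3] = max(1*2, 2*1) = 2
P[4] = max(1*3, 2*2, 3*1) = 4
P[5] = max(1*4, 2*3, 3*2, 4*1) = 6
P[6] = max(1*6, 2*4, 3*3, 4*2, 5*1) = 9
One optimal split: 3 + 3; product 3*3 = 9.

9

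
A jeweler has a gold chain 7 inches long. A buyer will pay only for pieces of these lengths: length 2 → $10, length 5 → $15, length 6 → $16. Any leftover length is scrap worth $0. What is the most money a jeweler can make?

30

Build r[k] bottom-up: r[k] = max over allowed piece i of (p[i] + r[k−i]).
r[1] = 0
r[2] = 10
r[3] = 10
r[4] = 20  (first piece 2, then r[2]=10)
r[5] = max(10+10, 15+0) = 20
r[6] = max(10+20, 15+0, 16+0) = 30
r[7] = max(10+20, 15+10, 16+0) = 30
One optimal cutting: pieces 2 + 2 + 2 with 1 inch of scrap → $30.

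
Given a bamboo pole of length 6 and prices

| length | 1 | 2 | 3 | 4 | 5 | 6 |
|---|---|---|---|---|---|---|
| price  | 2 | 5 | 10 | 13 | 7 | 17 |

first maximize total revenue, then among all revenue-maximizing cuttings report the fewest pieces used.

Build r[k] bottom-up: r[k] = max over allowed piece i of (p[i] + r[k−i]).
r[1] = 2
r[2] = max(2+2, 5+0) = 5
r[3] = max(2+5, 5+2, 10+0) = 10
r[4] = max(2+10, 5+5, 10+2, 13+0) = 13
r[5] = max(2+13, 5+10, 10+5, 13+2, 7+0) = 15
r[6] = max(2+15, 5+13, 10+10, 13+5, 7+2, 17+0) = 20
Maximum revenue is $20.
Now minimize piece count subject to staying optimal: for each k, pieces[k] = 1 + min over i with p[i]+r[k−i]=r[k] of pieces[k−i].
pieces[3] = 1
pieces[4] = 1
pieces[5] = 2
pieces[6] = 2

2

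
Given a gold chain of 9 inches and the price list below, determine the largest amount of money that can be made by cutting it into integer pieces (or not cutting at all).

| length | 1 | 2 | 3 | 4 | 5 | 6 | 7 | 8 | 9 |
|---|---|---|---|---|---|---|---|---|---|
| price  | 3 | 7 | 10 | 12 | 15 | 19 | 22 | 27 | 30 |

Build v[k] bottom-up: v[k] = max over allowed piece i of (p[i] + v[k−i]).
v[1] = 3
v[2] = 7
v[3] = 10  (first piece 1, then v[2]=7)
v[4] = 14  (first piece 2, then v[2]=7)
v[5] = 17  (first piece 1, then v[4]=14)
v[6] = 21  (first piece 2, then v[4]=14)
v[7] = 24  (first piece 1, then v[6]=21)
v[8] = 28  (first piece 2, then v[6]=21)
v[9] = 31  (first piece 1, then v[8]=28)
One optimal cutting: 2 + 2 + 2 + 2 + 1 → $7 + $7 + $7 + $7 + $3 = $31.

31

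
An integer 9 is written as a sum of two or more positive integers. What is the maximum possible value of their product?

Define f[k] = max over 1≤i<k of i · max(k−i, f[k−i]); the inner max lets the remainder stay uncut if that's better.
f[2] = 1·max(1,0) = 1·1 = 1
f[3] = 1·max(2,1) = 1·2 = 2
f[4] = 2·max(2,1) = 2·2 = 4
f[5] = 2·max(3,2) = 2·3 = 6
f[6] = 3·max(3,2) = 3·3 = 9
f[7] = 2·max(5,6) = 2·6 = 12
f[8] = 2·max(6,9) = 2·9 = 18
f[9] = 3·max(6,9) = 3·9 = 27
One optimal split: 3 + 3 + 3; product 3·3·3 = 27.

27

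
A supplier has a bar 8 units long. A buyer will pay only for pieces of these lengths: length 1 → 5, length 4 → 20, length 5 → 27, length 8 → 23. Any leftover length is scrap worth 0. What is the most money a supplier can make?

42

Consider every possible first cut. best[k] is the best of p[i]+best[k−i] over all sellable i≤k.
best[1] = 5
best[2] = 10  (first piece 1, then best[1]=5)
best[3] = 15  (first piece 1, then best[2]=10)
best[4] = max(5+15, 20+0) = 20
best[5] = max(5+20, 20+5, 27+0) = 27
best[6] = max(5+27, 20+10, 27+5) = 32
best[7] = max(5+32, 20+15, 27+10) = 37
best[8] = max(5+37, 20+20, 27+15, 23+0) = 42
One optimal cutting: 5 + 1 + 1 + 1 → 42.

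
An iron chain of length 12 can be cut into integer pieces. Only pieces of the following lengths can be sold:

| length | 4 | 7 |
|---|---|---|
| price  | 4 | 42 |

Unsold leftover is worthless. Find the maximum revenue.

46

Build r[k] bottom-up: r[k] = max over allowed piece i of (p[i] + r[k−i]).
r[1] = 0
r[2] = 0
r[3] = 0
r[4] = 4
r[5] = 4
r[6] = 4
r[7] = max(4+0, 42+0) = 42
r[8] = max(4+4, 42+0) = 42
r[9] = max(4+4, 42+0) = 42
r[10] = max(4+4, 42+0) = 42
r[11] = max(4+42, 42+4) = 46
r[12] = max(4+42, 42+4) = 46
One optimal cutting: pieces 7 + 4 with 1 link of scrap → $46.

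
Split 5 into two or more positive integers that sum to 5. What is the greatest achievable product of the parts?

Fill f[k] for k=2..5: at each k try every first piece i and multiply by the better of (k−i) uncut or f[k−i].
f[2] = 1·max(1,0) = 1·1 = 1
f[3] = 1·max(2,1) = 1·2 = 2
f[4] = 2·max(2,1) = 2·2 = 4
f[5] = 2·max(3,2) = 2·3 = 6
One optimal split: 3 + 2; product 3·2 = 6.

6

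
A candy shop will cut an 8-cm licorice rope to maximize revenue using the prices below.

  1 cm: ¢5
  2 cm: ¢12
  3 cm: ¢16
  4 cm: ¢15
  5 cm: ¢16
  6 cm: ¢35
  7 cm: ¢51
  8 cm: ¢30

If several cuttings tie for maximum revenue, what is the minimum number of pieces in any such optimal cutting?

2

Consider every possible first cut. r[k] is the best of p[i]+r[k−i] over all sellable i≤k.
r[1] = 5
r[2] = max(5+5, 12+0) = 12
r[3] = max(5+12, 12+5, 16+0) = 17
r[4] = max(5+17, 12+12, 16+5, 15+0) = 24
r[5] = max(5+24, 12+17, 16+12, 15+5, 16+0) = 29
r[6] = max(5+29, 12+24, 16+17, 15+12, 16+5, 35+0) = 36
r[7] = max(5+36, 12+29, 16+24, …, 35+5, 51+0) = 51
r[8] = max(5+51, 12+36, 16+29, …, 51+5, 30+0) = 56
Maximum revenue is ¢56.
Now minimize piece count subject to staying optimal: for each k, pieces[k] = 1 + min over i with p[i]+r[k−i]=r[k] of pieces[k−i].
pieces[5] = 3
pieces[6] = 3
pieces[7] = 1
pieces[8] = 2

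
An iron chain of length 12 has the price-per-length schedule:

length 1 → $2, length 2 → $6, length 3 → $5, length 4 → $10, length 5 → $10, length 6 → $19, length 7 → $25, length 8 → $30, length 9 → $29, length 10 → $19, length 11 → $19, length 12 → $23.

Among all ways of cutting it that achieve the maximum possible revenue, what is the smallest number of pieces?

Consider every possible first cut. r[k] is the best of p[i]+r[k−i] over all sellable i≤k.
r[1] = 2
r[2] = 6
r[3] = 8  (first piece 1, then r[2]=6)
r[4] = 12  (first piece 2, then r[2]=6)
r[5] = 14  (first piece 1, then r[4]=12)
r[6] = 19
r[7] = 25
r[8] = 30
r[9] = 32  (first piece 1, then r[8]=30)
r[10] = 36  (first piece 2, then r[8]=30)
r[11] = 38  (first piece 1, then r[10]=36)
r[12] = 42  (first piece 2, then r[10]=36)
Maximum revenue is $42.
Now minimize piece count subject to staying optimal: for each k, pieces[k] = 1 + min over i with p[i]+r[k−i]=r[k] of pieces[k−i].
pieces[9] = 2
pieces[10] = 2
pieces[11] = 3
pieces[12] = 3

3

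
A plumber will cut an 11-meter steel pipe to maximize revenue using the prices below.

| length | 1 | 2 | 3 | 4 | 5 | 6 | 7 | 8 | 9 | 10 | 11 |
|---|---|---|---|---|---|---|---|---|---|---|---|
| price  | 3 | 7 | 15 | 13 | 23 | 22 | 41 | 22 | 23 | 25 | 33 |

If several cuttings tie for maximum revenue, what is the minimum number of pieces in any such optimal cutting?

Let r[k] be the best obtainable value from length k. For each k, try every first piece i and keep the best of price[i] + r[k−i].
r[1] = 3
r[2] = 7
r[3] = 15
r[4] = 18  (first piece 1, then r[3]=15)
r[5] = 23
r[6] = 30  (first piece 3, then r[3]=15)
r[7] = 41
r[8] = 44  (first piece 1, then r[7]=41)
r[9] = 48  (first piece 2, then r[7]=41)
r[10] = 56  (first piece 3, then r[7]=41)
r[11] = 59  (first piece 1, then r[10]=56)
Maximum revenue is $59.
Now minimize piece count subject to staying optimal: for each k, pieces[k] = 1 + min over i with p[i]+r[k−i]=r[k] of pieces[k−i].
pieces[8] = 2
pieces[9] = 2
pieces[10] = 2
pieces[11] = 3

3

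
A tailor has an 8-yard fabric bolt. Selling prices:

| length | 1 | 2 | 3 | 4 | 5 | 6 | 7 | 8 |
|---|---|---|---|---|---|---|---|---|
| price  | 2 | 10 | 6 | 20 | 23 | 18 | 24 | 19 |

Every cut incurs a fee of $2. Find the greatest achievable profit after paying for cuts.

38

Build r[k] bottom-up: r[k] = max over allowed piece i of (p[i] + r[k−i]) − 2 per cut.
r[1] = 2
r[2] = max(2+2-2, 10+0) = 10
r[3] = max(2+10-2, 10+2-2, 6+0) = 10
r[4] = max(2+10-2, 10+10-2, 6+2-2, 20+0) = 20
r[5] = max(2+20-2, 10+10-2, 6+10-2, 20+2-2, 23+0) = 23
r[6] = max(2+23-2, 10+20-2, 6+10-2, 20+10-2, 23+2-2, 18+0) = 28
r[7] = max(2+28-2, 10+23-2, 6+20-2, …, 18+2-2, 24+0) = 31
r[8] = max(2+31-2, 10+28-2, 6+23-2, …, 24+2-2, 19+0) = 38
One optimal plan: pieces 4 + 4 (1 cut) → $40 − $2 = $38.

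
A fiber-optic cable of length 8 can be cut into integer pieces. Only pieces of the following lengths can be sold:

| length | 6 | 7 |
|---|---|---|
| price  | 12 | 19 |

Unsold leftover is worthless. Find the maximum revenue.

Consider every possible first cut. r[k] is the best of p[i]+r[k−i] over all sellable i≤k.
r[1] = 0
r[2] = 0
r[3] = 0
r[4] = 0
r[5] = 0
r[6] = 12
r[7] = 19
r[8] = 19
One optimal cutting: pieces 7 with 1 meter of scrap → $19.

19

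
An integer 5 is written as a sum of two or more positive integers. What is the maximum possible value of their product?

Fill m[k] for k=2..5: at each k try every first piece i and multiply by the better of (k−i) uncut or m[k−i].
m[2] = 1*max(1,0) = 1*1 = 1
m[3] = 1*max(2,1) = 1*2 = 2
m[4] = 2*max(2,1) = 2*2 = 4
m[5] = 2*max(3,2) = 2*3 = 6
One optimal split: 3 + 2; product 3*2 = 6.

6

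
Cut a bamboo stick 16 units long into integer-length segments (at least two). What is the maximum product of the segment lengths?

324

Fill m[k] for k=2..16: at each k try every first piece i and multiply by the better of (k−i) uncut or m[k−i].
m[2] = 1×max(1,0) = 1×1 = 1
m[3] = 1×max(2,1) = 1×2 = 2
m[4] = 2×max(2,1) = 2×2 = 4
m[5] = 2×max(3,2) = 2×3 = 6
m[6] = 3×max(3,2) = 3×3 = 9
m[7] = 2×max(5,6) = 2×6 = 12
m[8] = 2×max(6,9) = 2×9 = 18
m[9] = 3×max(6,9) = 3×9 = 27
m[10] = 2×max(8,18) = 2×18 = 36
m[11] = 2×max(9,27) = 2×27 = 54
m[12] = 3×max(9,27) = 3×27 = 81
m[13] = 2×max(11,54) = 2×54 = 108
m[14] = 2×max(12,81) = 2×81 = 162
m[15] = 3×max(12,81) = 3×81 = 243
m[16] = 2×max(14,162) = 2×162 = 324
One optimal split: 3 + 3 + 3 + 3 + 2 + 2; product 3×3×3×3×2×2 = 324.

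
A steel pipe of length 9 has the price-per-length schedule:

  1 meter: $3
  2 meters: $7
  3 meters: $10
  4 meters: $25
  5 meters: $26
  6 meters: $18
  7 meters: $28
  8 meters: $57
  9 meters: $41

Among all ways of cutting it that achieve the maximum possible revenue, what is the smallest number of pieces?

Build r[k] bottom-up: r[k] = max over allowed piece i of (p[i] + r[k−i]).
r[1] = 3
r[2] = max(3+3, 7+0) = 7
r[3] = max(3+7, 7+3, 10+0) = 10
r[4] = max(3+10, 7+7, 10+3, 25+0) = 25
r[5] = max(3+25, 7+10, 10+7, 25+3, 26+0) = 28
r[6] = max(3+28, 7+25, 10+10, 25+7, 26+3, 18+0) = 32
r[7] = max(3+32, 7+28, 10+25, …, 18+3, 28+0) = 35
r[8] = max(3+35, 7+32, 10+28, …, 28+3, 57+0) = 57
r[9] = max(3+57, 7+35, 10+32, …, 57+3, 41+0) = 60
Maximum revenue is $60.
Now minimize piece count subject to staying optimal: for each k, pieces[k] = 1 + min over i with p[i]+r[k−i]=r[k] of pieces[k−i].
pieces[6] = 2
pieces[7] = 2
pieces[8] = 1
pieces[9] = 2

2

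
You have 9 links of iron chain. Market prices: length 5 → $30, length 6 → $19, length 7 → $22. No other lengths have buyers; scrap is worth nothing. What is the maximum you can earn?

Let best[k] be the best obtainable value from length k. For each k, try every first piece i and keep the best of price[i] + best[k−i].
best[1] = 0
best[2] = 0
best[3] = 0
best[4] = 0
best[5] = 30
best[6] = 30
best[7] = 30
best[8] = 30
best[9] = 30
One optimal cutting: pieces 5 with 4 links of scrap → $30.

30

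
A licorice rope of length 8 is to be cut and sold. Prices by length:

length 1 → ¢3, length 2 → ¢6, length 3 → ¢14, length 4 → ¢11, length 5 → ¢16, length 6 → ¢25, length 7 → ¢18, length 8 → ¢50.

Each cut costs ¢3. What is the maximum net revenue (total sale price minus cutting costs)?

50

Build v[k] bottom-up: v[k] = max over allowed piece i of (p[i] + v[k−i]) − 3 per cut.
v[1] = 3
v[2] = 6
v[3] = 14
v[4] = 14  (first piece 1, then v[3]=14)
v[5] = 17  (first piece 2, then v[3]=14)
v[6] = 25  (first piece 3, then v[3]=14)
v[7] = 25  (first piece 1, then v[6]=25)
v[8] = 50
Best is to make no cuts and sell whole for ¢50.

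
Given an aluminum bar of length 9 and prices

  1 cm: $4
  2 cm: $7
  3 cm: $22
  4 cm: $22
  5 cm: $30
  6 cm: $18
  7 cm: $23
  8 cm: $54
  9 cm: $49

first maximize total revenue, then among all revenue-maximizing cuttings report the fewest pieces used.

Let r[k] be the best obtainable value from length k. For each k, try every first piece i and keep the best of price[i] + r[k−i].
r[1] = 4
r[2] = max(4+4, 7+0) = 8
r[3] = max(4+8, 7+4, 22+0) = 22
r[4] = max(4+22, 7+8, 22+4, 22+0) = 26
r[5] = max(4+26, 7+22, 22+8, 22+4, 30+0) = 30
r[6] = max(4+30, 7+26, 22+22, 22+8, 30+4, 18+0) = 44
r[7] = max(4+44, 7+30, 22+26, …, 18+4, 23+0) = 48
r[8] = max(4+48, 7+44, 22+30, …, 23+4, 54+0) = 54
r[9] = max(4+54, 7+48, 22+44, …, 54+4, 49+0) = 66
Maximum revenue is $66.
Now minimize piece count subject to staying optimal: for each k, pieces[k] = 1 + min over i with p[i]+r[k−i]=r[k] of pieces[k−i].
pieces[6] = 2
pieces[7] = 3
pieces[8] = 1
pieces[9] = 3

3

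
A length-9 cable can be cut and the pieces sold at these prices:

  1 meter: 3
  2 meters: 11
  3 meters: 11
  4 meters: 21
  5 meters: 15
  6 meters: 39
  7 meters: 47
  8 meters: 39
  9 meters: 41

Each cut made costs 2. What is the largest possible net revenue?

56

Build net[k] bottom-up: net[k] = max over allowed piece i of (p[i] + net[k−i]) − 2 per cut.
net[1] = 3
net[2] = 11
net[3] = 12  (first piece 1, then net[2]=11)
net[4] = 21
net[5] = 22  (first piece 1, then net[4]=21)
net[6] = 39
net[7] = 47
net[8] = 48  (first piece 1, then net[7]=47)
net[9] = 56  (first piece 2, then net[7]=47)
One optimal plan: pieces 7 + 2 (1 cut) → 58 − 2 = 56.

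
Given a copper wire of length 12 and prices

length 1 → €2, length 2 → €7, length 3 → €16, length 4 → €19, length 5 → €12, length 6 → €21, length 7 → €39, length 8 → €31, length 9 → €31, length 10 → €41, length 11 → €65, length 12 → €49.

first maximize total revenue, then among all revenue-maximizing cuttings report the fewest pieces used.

Let r[k] be the best obtainable value from length k. For each k, try every first piece i and keep the best of price[i] + r[k−i].
r[1] = 2
r[2] = max(2+2, 7+0) = 7
r[3] = max(2+7, 7+2, 16+0) = 16
r[4] = max(2+16, 7+7, 16+2, 19+0) = 19
r[5] = max(2+19, 7+16, 16+7, 19+2, 12+0) = 23
r[6] = max(2+23, 7+19, 16+16, 19+7, 12+2, 21+0) = 32
r[7] = max(2+32, 7+23, 16+19, …, 21+2, 39+0) = 39
r[8] = max(2+39, 7+32, 16+23, …, 39+2, 31+0) = 41
r[9] = max(2+41, 7+39, 16+32, …, 31+2, 31+0) = 48
r[10] = max(2+48, 7+41, 16+39, …, 31+2, 41+0) = 55
r[11] = max(2+55, 7+48, 16+41, …, 41+2, 65+0) = 65
r[12] = max(2+65, 7+55, 16+48, …, 65+2, 49+0) = 67
Maximum revenue is €67.
Now minimize piece count subject to staying optimal: for each k, pieces[k] = 1 + min over i with p[i]+r[k−i]=r[k] of pieces[k−i].
pieces[9] = 3
pieces[10] = 2
pieces[11] = 1
pieces[12] = 2

2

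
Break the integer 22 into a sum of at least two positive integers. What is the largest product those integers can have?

Fill prod[k] for k=2..22: at each k try every first piece i and multiply by the better of (k−i) uncut or prod[k−i].
prod[2] = 1*max(1,0) = 1*1 = 1
prod[3] = 1*max(2,1) = 1*2 = 2
prod[4] = 2*max(2,1) = 2*2 = 4
prod[5] = 2*max(3,2) = 2*3 = 6
prod[6] = 3*max(3,2) = 3*3 = 9
prod[7] = 2*max(5,6) = 2*6 = 12
prod[8] = 2*max(6,9) = 2*9 = 18
prod[9] = 3*max(6,9) = 3*9 = 27
prod[10] = 2*max(8,18) = 2*18 = 36
prod[11] = 2*max(9,27) = 2*27 = 54
prod[12] = 3*max(9,27) = 3*27 = 81
prod[13] = 2*max(11,54) = 2*54 = 108
prod[14] = 2*max(12,81) = 2*81 = 162
prod[15] = 3*max(12,81) = 3*81 = 243
prod[16] = 2*max(14,162) = 2*162 = 324
prod[17] = 2*max(15,243) = 2*243 = 486
prod[18] = 3*max(15,243) = 3*243 = 729
prod[19] = 2*max(17,486) = 2*486 = 972
prod[20] = 2*max(18,729) = 2*729 = 1458
prod[21] = 3*max(18,729) = 3*729 = 2187
prod[22] = 2*max(20,1458) = 2*1458 = 2916
One optimal split: 3 + 3 + 3 + 3 + 3 + 3 + 2 + 2; product 3*3*3*3*3*3*2*2 = 2916.

2916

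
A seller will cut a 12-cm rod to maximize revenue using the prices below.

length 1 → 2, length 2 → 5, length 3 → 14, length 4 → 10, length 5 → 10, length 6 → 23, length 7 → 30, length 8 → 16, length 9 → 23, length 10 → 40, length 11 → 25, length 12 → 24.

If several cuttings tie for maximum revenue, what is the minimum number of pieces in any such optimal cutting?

Consider every possible first cut. r[k] is the best of p[i]+r[k−i] over all sellable i≤k.
r[1] = 2
r[2] = 5
r[3] = 14
r[4] = 16  (first piece 1, then r[3]=14)
r[5] = 19  (first piece 2, then r[3]=14)
r[6] = 28  (first piece 3, then r[3]=14)
r[7] = 30  (first piece 1, then r[6]=28)
r[8] = 33  (first piece 2, then r[6]=28)
r[9] = 42  (first piece 3, then r[6]=28)
r[10] = 44  (first piece 1, then r[9]=42)
r[11] = 47  (first piece 2, then r[9]=42)
r[12] = 56  (first piece 3, then r[9]=42)
Maximum revenue is 56.
Now minimize piece count subject to staying optimal: for each k, pieces[k] = 1 + min over i with p[i]+r[k−i]=r[k] of pieces[k−i].
pieces[9] = 3
pieces[10] = 2
pieces[11] = 4
pieces[12] = 4

4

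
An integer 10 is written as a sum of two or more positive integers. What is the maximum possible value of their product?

36

Define P[k] = max over 1≤i<k of i · max(k−i, P[k−i]); the inner max lets the remainder stay uncut if that's better.
Small cases: P[2]=1, P[3]=2, P[4]=4, P[5]=6.
P[6] = max(1*6, 2*4, 3*3, 4*2, 5*1) = 9
P[7] = max(1*9, 2*6, 3*4, 4*3, 5*2, 6*1) = 12
P[8] = max(1*12, 2*9, 3*6, …, 6*2, 7*1) = 18
P[9] = max(1*18, 2*12, 3*9, …, 7*2, 8*1) = 27
P[10] = max(1*27, 2*18, 3*12, …, 8*2, 9*1) = 36
One optimal split: 3 + 3 + 2 + 2; product 3*3*2*2 = 36.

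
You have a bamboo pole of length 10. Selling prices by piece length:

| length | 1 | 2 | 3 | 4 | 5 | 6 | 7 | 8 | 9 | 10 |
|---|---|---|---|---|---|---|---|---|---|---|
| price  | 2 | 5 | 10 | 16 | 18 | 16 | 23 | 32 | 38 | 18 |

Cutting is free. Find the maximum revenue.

Let v[k] be the best obtainable value from length k. For each k, try every first piece i and keep the best of price[i] + v[k−i].
v[1] = 2
v[2] = max(2+2, 5+0) = 5
v[3] = max(2+5, 5+2, 10+0) = 10
v[4] = max(2+10, 5+5, 10+2, 16+0) = 16
v[5] = max(2+16, 5+10, 10+5, 16+2, 18+0) = 18
v[6] = max(2+18, 5+16, 10+10, 16+5, 18+2, 16+0) = 21
v[7] = max(2+21, 5+18, 10+16, …, 16+2, 23+0) = 26
v[8] = max(2+26, 5+21, 10+18, …, 23+2, 32+0) = 32
v[9] = max(2+32, 5+26, 10+21, …, 32+2, 38+0) = 38
v[10] = max(2+38, 5+32, 10+26, …, 38+2, 18+0) = 40
One optimal cutting: 9 + 1 → $38 + $2 = $40.

40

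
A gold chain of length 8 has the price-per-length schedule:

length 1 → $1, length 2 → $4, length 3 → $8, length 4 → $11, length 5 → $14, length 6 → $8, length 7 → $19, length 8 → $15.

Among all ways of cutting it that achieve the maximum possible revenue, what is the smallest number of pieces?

2

Let r[k] be the best obtainable value from length k. For each k, try every first piece i and keep the best of price[i] + r[k−i].
r[1] = 1
r[2] = max(1+1, 4+0) = 4
r[3] = max(1+4, 4+1, 8+0) = 8
r[4] = max(1+8, 4+4, 8+1, 11+0) = 11
r[5] = max(1+11, 4+8, 8+4, 11+1, 14+0) = 14
r[6] = max(1+14, 4+11, 8+8, 11+4, 14+1, 8+0) = 16
r[7] = max(1+16, 4+14, 8+11, …, 8+1, 19+0) = 19
r[8] = max(1+19, 4+16, 8+14, …, 19+1, 15+0) = 22
Maximum revenue is $22.
Now minimize piece count subject to staying optimal: for each k, pieces[k] = 1 + min over i with p[i]+r[k−i]=r[k] of pieces[k−i].
pieces[5] = 1
pieces[6] = 2
pieces[7] = 1
pieces[8] = 2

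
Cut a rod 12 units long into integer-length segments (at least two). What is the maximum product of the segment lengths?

81

Define f[k] = max over 1≤i<k of i · max(k−i, f[k−i]); the inner max lets the remainder stay uncut if that's better.
Small cases: f[2]=1, f[3]=2, f[4]=4, f[5]=6.
f[6] = max(1·6, 2·4, 3·3, 4·2, 5·1) = 9
f[7] = max(1·9, 2·6, 3·4, 4·3, 5·2, 6·1) = 12
f[8] = max(1·12, 2·9, 3·6, …, 6·2, 7·1) = 18
f[9] = max(1·18, 2·12, 3·9, …, 7·2, 8·1) = 27
f[10] = max(1·27, 2·18, 3·12, …, 8·2, 9·1) = 36
f[11] = max(1·36, 2·27, 3·18, …, 9·2, 10·1) = 54
f[12] = max(1·54, 2·36, 3·27, …, 10·2, 11·1) = 81
One optimal split: 3 + 3 + 3 + 3; product 3·3·3·3 = 81.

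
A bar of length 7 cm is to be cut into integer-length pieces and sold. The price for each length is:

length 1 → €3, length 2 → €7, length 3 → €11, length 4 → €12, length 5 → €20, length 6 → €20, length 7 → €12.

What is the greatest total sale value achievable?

Build R[k] bottom-up: R[k] = max over allowed piece i of (p[i] + R[k−i]).
R[1] = 3
R[2] = 7
R[3] = 11
R[4] = 14  (first piece 1, then R[3]=11)
R[5] = 20
R[6] = 23  (first piece 1, then R[5]=20)
R[7] = 27  (first piece 2, then R[5]=20)
One optimal cutting: 5 + 2 → €20 + €7 = €27.

27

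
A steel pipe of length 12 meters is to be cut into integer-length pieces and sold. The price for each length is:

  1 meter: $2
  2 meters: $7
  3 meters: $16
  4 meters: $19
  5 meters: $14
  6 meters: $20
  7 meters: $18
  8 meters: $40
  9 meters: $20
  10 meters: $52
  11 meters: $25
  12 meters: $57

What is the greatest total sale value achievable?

Build R[k] bottom-up: R[k] = max over allowed piece i of (p[i] + R[k−i]).
R[1] = 2
R[2] = max(2+2, 7+0) = 7
R[3] = max(2+7, 7+2, 16+0) = 16
R[4] = max(2+16, 7+7, 16+2, 19+0) = 19
R[5] = max(2+19, 7+16, 16+7, 19+2, 14+0) = 23
R[6] = max(2+23, 7+19, 16+16, 19+7, 14+2, 20+0) = 32
R[7] = max(2+32, 7+23, 16+19, …, 20+2, 18+0) = 35
R[8] = max(2+35, 7+32, 16+23, …, 18+2, 40+0) = 40
R[9] = max(2+40, 7+35, 16+32, …, 40+2, 20+0) = 48
R[10] = max(2+48, 7+40, 16+35, …, 20+2, 52+0) = 52
R[11] = max(2+52, 7+48, 16+40, …, 52+2, 25+0) = 56
R[12] = max(2+56, 7+52, 16+48, …, 25+2, 57+0) = 64
One optimal cutting: 3 + 3 + 3 + 3 → $16 + $16 + $16 + $16 = $64.

64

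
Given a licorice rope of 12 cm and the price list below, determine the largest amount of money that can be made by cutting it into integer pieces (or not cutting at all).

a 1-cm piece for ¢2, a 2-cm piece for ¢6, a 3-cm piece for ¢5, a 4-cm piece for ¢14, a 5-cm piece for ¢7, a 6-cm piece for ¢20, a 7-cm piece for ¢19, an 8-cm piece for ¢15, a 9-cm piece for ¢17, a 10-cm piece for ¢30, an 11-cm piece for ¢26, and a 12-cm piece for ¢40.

Consider every possible first cut. best[k] is the best of p[i]+best[k−i] over all sellable i≤k.
best[1] = 2
best[2] = max(2+2, 6+0) = 6
best[3] = max(2+6, 6+2, 5+0) = 8
best[4] = max(2+8, 6+6, 5+2, 14+0) = 14
best[5] = max(2+14, 6+8, 5+6, 14+2, 7+0) = 16
best[6] = max(2+16, 6+14, 5+8, 14+6, 7+2, 20+0) = 20
best[7] = max(2+20, 6+16, 5+14, …, 20+2, 19+0) = 22
best[8] = max(2+22, 6+20, 5+16, …, 19+2, 15+0) = 28
best[9] = max(2+28, 6+22, 5+20, …, 15+2, 17+0) = 30
best[10] = max(2+30, 6+28, 5+22, …, 17+2, 30+0) = 34
best[11] = max(2+34, 6+30, 5+28, …, 30+2, 26+0) = 36
best[12] = max(2+36, 6+34, 5+30, …, 26+2, 40+0) = 42
One optimal cutting: 4 + 4 + 4 → ¢14 + ¢14 + ¢14 = ¢42.

42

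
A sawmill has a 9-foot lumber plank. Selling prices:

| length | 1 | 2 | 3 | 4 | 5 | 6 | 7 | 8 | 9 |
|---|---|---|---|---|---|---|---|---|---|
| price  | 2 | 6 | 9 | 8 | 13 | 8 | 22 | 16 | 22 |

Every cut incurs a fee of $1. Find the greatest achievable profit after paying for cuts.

27

Let r[k] be the best obtainable value from length k. For each k, try every first piece i and keep the best of price[i] + r[k−i] minus the 1 cut fee when i<k.
r[1] = 2
r[2] = 6
r[3] = 9
r[4] = 11  (first piece 2, then r[2]=6)
r[5] = 14  (first piece 2, then r[3]=9)
r[6] = 17  (first piece 3, then r[3]=9)
r[7] = 22
r[8] = 23  (first piece 1, then r[7]=22)
r[9] = 27  (first piece 2, then r[7]=22)
One optimal plan: pieces 7 + 2 (1 cut) → $28 − $1 = $27.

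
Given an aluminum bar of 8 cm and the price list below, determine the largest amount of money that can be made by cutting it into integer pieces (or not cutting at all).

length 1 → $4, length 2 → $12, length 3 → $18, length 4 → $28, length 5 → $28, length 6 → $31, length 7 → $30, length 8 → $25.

Build r[k] bottom-up: r[k] = max over allowed piece i of (p[i] + r[k−i]).
r[1] = 4
r[2] = max(4+4, 12+0) = 12
r[3] = max(4+12, 12+4, 18+0) = 18
r[4] = max(4+18, 12+12, 18+4, 28+0) = 28
r[5] = max(4+28, 12+18, 18+12, 28+4, 28+0) = 32
r[6] = max(4+32, 12+28, 18+18, 28+12, 28+4, 31+0) = 40
r[7] = max(4+40, 12+32, 18+28, …, 31+4, 30+0) = 46
r[8] = max(4+46, 12+40, 18+32, …, 30+4, 25+0) = 56
One optimal cutting: 4 + 4 → $28 + $28 = $56.

56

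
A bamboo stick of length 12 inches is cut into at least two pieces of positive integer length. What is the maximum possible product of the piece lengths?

Fill g[k] for k=2..12: at each k try every first piece i and multiply by the better of (k−i) uncut or g[k−i].
Small cases: g[2]=1, g[3]=2, g[4]=4.
g[5] = 2·max(3,2) = 2·3 = 6
g[6] = 3·max(3,2) = 3·3 = 9
g[7] = 2·max(5,6) = 2·6 = 12
g[8] = 2·max(6,9) = 2·9 = 18
g[9] = 3·max(6,9) = 3·9 = 27
g[10] = 2·max(8,18) = 2·18 = 36
g[11] = 2·max(9,27) = 2·27 = 54
g[12] = 3·max(9,27) = 3·27 = 81
One optimal split: 3 + 3 + 3 + 3; product 3·3·3·3 = 81.

81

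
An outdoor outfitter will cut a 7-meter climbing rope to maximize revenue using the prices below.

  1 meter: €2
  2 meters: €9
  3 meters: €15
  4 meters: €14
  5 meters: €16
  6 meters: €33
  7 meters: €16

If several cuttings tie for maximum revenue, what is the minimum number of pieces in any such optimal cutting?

Consider every possible first cut. r[k] is the best of p[i]+r[k−i] over all sellable i≤k.
r[1] = 2
r[2] = 9
r[3] = 15
r[4] = 18  (first piece 2, then r[2]=9)
r[5] = 24  (first piece 2, then r[3]=15)
r[6] = 33
r[7] = 35  (first piece 1, then r[6]=33)
Maximum revenue is €35.
Now minimize piece count subject to staying optimal: for each k, pieces[k] = 1 + min over i with p[i]+r[k−i]=r[k] of pieces[k−i].
pieces[4] = 2
pieces[5] = 2
pieces[6] = 1
pieces[7] = 2

2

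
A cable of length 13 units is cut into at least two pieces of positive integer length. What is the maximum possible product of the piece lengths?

Let f[k] be the best product for length k (with at least one cut). For each first piece i, the rest contributes max(k−i, f[k−i]).
f[2] = 1×max(1,0) = 1×1 = 1
f[3] = max(1×2, 2×1) = 2
f[4] = max(1×3, 2×2, 3×1) = 4
f[5] = max(1×4, 2×3, 3×2, 4×1) = 6
f[6] = max(1×6, 2×4, 3×3, 4×2, 5×1) = 9
f[7] = max(1×9, 2×6, 3×4, 4×3, 5×2, 6×1) = 12
f[8] = max(1×12, 2×9, 3×6, …, 6×2, 7×1) = 18
f[9] = max(1×18, 2×12, 3×9, …, 7×2, 8×1) = 27
f[10] = max(1×27, 2×18, 3×12, …, 8×2, 9×1) = 36
f[11] = max(1×36, 2×27, 3×18, …, 9×2, 10×1) = 54
f[12] = max(1×54, 2×36, 3×27, …, 10×2, 11×1) = 81
f[13] = max(1×81, 2×54, 3×36, …, 11×2, 12×1) = 108
One optimal split: 3 + 3 + 3 + 2 + 2; product 3×3×3×2×2 = 108.

108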